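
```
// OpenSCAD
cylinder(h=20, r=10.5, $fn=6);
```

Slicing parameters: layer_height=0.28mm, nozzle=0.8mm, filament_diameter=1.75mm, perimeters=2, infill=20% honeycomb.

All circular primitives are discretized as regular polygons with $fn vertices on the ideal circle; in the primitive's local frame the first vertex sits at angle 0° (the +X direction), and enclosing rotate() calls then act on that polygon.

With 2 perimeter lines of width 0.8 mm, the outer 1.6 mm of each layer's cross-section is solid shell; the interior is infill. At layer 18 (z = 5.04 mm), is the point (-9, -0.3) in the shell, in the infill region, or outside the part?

shell

At z = 5.04 mm: the r=10.5 cylinder contributes a regular 6-gon of circumradius 10.5. Overall, the cross-section is a single solid region. The nearest boundary edge runs (-10.50, 0.00)→(-5.25, -9.09); distance from the point to it = 1.15 mm. The point is inside the cross-section, 1.15 mm from the nearest boundary — within the 1.6 mm shell band (2 × 0.8).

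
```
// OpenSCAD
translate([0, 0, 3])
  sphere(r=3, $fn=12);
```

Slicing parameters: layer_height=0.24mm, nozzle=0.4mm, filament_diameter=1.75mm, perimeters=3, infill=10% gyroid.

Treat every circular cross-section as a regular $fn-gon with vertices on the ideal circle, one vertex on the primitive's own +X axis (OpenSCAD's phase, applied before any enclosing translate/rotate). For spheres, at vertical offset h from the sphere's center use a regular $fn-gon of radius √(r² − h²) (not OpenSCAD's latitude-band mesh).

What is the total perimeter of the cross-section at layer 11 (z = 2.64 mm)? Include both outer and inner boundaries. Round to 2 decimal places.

At z = 2.64 mm: the r=3 sphere contributes a regular 12-gon of circumradius √(3²−0.36²) = 2.978 (perimeter = 2·12·2.978·sin(180°/12) = 18.50 mm). Overall, the cross-section is a single solid region. Total boundary length (outer) = 18.50 mm.

18.50 mm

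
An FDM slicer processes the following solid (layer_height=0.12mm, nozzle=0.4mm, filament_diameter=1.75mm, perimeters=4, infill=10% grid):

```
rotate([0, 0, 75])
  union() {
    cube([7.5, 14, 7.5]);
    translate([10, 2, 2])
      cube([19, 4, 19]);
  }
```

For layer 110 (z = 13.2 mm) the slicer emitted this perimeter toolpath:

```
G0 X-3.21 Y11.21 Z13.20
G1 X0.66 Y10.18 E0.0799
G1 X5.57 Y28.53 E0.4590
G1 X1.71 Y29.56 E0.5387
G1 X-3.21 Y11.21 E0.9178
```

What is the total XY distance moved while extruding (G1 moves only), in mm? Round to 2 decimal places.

45.99 mm

Sum the Euclidean lengths of each G1 segment: total = 45.99 mm.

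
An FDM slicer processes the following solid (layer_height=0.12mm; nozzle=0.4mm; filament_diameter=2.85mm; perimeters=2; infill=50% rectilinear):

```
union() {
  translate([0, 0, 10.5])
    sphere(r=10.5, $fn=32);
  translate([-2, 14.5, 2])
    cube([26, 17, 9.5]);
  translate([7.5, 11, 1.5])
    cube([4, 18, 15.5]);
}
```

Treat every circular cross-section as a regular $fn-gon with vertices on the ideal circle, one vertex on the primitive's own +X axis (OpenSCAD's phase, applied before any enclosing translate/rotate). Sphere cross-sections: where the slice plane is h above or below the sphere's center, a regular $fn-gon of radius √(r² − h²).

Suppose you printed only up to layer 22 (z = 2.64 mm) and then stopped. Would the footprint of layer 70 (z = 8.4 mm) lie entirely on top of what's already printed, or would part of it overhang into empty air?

Compare the two slices. At z = 2.64: the r=10.5 sphere contributes a regular 32-gon of circumradius √(10.5²−7.86²) = 6.962 (area = (32/2)·6.962²·sin(360°/32) = 151.30 mm²); the cube at (-2, 14.5) is present — its section is the full 26×17 rectangle (area 442.00 mm²); the 4×18 cube at (7.5, 11) contributes its full rectangle (area 72.00 mm²); Merging all regions: the regions partially overlap — summed areas 665.30 mm² minus the doubly-counted overlap 58.00 mm² gives 607.30 mm² — area = 607.30 mm². At z = 8.4: the r=10.5 sphere contributes a regular 32-gon of circumradius √(10.5²−2.1²) = 10.288 (area = (32/2)·10.288²·sin(360°/32) = 330.37 mm²); the 26×17 cube at (-2, 14.5) contributes its full rectangle (area 442.00 mm²); the cube at (7.5, 11) (footprint 4×18) is included at this height (area 72.00 mm²); Taking the union: the regions partially overlap — summed areas 844.37 mm² minus the doubly-counted overlap 58.00 mm² gives 786.37 mm² — area = 786.37 mm². Checking containment: at z = 8.4 the cross-section extends beyond the z = 2.64 cross-section by about 179.08 mm².

part overhangs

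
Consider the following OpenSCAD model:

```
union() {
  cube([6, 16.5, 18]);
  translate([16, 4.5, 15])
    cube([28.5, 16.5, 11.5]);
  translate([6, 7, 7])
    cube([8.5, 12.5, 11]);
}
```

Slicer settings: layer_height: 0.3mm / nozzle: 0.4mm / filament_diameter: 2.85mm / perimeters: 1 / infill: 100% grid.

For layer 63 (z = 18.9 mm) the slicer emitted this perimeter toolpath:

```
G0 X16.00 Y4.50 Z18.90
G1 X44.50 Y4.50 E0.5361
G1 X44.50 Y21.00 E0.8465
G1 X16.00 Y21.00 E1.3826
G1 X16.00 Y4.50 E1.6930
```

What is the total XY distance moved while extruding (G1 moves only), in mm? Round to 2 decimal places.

Sum the Euclidean lengths of each G1 segment: total = 90.00 mm.

90.00 mm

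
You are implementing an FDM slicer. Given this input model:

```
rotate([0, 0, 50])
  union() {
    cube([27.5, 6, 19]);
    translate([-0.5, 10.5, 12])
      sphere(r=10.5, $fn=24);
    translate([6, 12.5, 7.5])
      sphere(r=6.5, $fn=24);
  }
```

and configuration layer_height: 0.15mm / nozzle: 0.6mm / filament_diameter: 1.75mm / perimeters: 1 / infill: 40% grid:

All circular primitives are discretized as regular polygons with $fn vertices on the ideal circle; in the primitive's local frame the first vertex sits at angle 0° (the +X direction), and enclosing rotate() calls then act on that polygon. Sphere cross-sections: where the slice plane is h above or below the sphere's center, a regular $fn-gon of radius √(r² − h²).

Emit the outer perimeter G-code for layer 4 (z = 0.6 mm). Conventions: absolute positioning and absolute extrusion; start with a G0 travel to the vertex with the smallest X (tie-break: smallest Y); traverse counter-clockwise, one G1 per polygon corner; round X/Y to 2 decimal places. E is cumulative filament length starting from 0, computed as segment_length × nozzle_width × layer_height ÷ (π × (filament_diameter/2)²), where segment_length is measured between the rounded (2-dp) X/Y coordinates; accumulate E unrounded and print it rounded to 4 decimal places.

G0 X-4.60 Y3.86 Z0.60
G1 X0.00 Y0.00 E0.2247
G1 X17.68 Y21.07 E1.2539
G1 X13.08 Y24.92 E1.4783
G1 X-4.60 Y3.86 E2.5072

At z = 0.6 mm: the cube is present — its section is the full 27.5×6 rectangle; the sphere at (-0.5, 10.5) does not reach this height (|z−center|=11.400 > r=10.5); the sphere at (6, 12.5) does not reach this height (|z−center|=6.900 > r=6.5); Combining (union): only the 27.5×6 cube is present, so the union is just that shape — 1 connected region; (rotated 50° about Z; rotation is an isometry so areas/perimeters/island counts are preserved). The outline is a single polygon with 4 vertices. Extrusion per mm of travel: 0.6 × 0.15 / (π × 0.875²) = 0.037418. Accumulating E over each segment gives final E = 2.5072.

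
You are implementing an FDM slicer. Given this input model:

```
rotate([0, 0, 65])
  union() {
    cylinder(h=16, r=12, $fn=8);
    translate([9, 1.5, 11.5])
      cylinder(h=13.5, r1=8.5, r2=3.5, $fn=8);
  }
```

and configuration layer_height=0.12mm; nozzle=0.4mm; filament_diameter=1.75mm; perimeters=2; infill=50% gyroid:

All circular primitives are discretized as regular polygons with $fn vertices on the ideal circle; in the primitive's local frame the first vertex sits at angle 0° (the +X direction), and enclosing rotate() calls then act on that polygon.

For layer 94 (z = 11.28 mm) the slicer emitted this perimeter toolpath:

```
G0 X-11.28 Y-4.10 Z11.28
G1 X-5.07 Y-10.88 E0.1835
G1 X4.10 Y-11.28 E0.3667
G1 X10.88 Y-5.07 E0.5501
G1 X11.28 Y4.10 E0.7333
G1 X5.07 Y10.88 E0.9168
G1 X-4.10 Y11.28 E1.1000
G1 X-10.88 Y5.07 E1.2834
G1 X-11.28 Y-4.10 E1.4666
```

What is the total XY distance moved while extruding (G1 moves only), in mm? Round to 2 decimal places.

Sum the Euclidean lengths of each G1 segment: total = 73.49 mm.

73.49 mm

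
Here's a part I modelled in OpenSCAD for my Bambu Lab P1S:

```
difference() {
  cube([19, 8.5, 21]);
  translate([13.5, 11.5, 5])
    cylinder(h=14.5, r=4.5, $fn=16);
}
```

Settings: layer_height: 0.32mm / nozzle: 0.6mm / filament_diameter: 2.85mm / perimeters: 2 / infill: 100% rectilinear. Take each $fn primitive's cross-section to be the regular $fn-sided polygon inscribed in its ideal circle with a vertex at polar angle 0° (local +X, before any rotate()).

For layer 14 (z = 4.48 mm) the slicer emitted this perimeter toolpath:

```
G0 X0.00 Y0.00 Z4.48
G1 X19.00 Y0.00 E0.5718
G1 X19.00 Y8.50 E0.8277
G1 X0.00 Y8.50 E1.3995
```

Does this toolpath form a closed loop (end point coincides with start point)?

no

Start point (G0): (0.00, 0.00). End point (last G1): the path does not return to the start — open.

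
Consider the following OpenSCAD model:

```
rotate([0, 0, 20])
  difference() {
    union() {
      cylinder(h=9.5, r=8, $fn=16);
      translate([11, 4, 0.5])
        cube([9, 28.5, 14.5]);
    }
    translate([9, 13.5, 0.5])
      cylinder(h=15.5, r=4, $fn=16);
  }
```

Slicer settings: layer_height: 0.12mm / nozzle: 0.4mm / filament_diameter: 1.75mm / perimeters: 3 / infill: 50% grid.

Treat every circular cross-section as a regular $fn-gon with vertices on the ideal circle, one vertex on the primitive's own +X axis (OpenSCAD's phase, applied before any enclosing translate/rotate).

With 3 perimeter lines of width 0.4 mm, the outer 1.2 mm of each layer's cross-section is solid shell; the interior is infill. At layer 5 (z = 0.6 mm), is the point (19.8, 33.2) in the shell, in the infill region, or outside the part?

outside

At z = 0.6 mm: the r=8 cylinder gives a regular 16-gon of circumradius 8 (constant along its height); the 9×28.5 cube at (11, 4) contributes its full rectangle; Merging all regions: the 2 present regions are separate (no shared area or edge), so areas and boundary lengths simply add and each stays a separate island — 2 connected regions; the cylinder at (9, 13.5): section is a regular 16-gon, circumradius r=4; Taking the first minus the rest: starting from the result so far, the r=4 cylinder at (9, 13.5) partially overlaps it — only the 9.39 mm² overlap (of its 48.98 mm²) is removed, clipping the outline — 2 connected regions; (rotated 20° about Z; rotation is an isometry so areas/perimeters/island counts are preserved). Overall, the cross-section has 2 separate islands. Undo the 20° rotation: the query point maps to (29.961, 24.426) in the un-rotated model frame. The nearest boundary edge runs (20.00, 32.50)→(20.00, 4.00); distance from the point to it = 9.96 mm. The point is not inside any of the regions above, so it lies outside the cross-section (9.96 mm from the nearest boundary).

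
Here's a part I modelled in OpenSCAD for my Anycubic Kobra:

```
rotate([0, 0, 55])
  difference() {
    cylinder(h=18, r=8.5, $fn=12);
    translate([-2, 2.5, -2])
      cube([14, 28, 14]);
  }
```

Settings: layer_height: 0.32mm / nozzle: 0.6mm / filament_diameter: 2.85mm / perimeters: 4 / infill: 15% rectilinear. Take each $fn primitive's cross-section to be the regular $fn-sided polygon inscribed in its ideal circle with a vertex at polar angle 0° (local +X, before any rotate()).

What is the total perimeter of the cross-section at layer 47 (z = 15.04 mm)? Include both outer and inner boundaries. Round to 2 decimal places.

At z = 15.04 mm: the r=8.5 cylinder gives a regular 12-gon of circumradius 8.5 (constant along its height) (perimeter = 2·12·8.500·sin(180°/12) = 52.80 mm); the cube at (-2, 2.5) is not intersected at this z (z outside [-2, 12]); Taking the first minus the rest: none of the subtracted shapes is present at this height, so the r=8.5 cylinder is unchanged — boundary = 52.80 mm; (whole slice rotated 55° about Z — lengths, areas and connectivity unchanged). Overall, the cross-section is a single solid region. Total boundary length (outer) = 52.80 mm.

52.80 mm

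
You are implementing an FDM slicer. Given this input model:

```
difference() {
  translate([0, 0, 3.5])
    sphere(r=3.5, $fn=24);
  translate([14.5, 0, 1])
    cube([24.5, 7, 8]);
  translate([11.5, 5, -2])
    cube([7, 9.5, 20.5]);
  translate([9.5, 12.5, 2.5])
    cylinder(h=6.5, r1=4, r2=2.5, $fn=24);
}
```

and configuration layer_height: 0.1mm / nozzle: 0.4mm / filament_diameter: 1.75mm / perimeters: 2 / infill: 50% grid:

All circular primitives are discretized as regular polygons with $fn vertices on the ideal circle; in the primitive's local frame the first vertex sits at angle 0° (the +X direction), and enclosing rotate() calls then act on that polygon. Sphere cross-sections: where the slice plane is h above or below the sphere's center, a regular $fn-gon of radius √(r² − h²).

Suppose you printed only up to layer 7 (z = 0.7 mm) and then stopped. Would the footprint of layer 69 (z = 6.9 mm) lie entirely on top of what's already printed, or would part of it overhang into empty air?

entirely on top

Compare the two slices. At z = 0.7: the r=3.5 sphere slices to a regular 24-gon of circumradius 2.100 (√(r²−h²) with h=2.8 from center) (area = (24/2)·2.100²·sin(360°/24) = 13.70 mm²); the cube at (14.5, 0) is absent (z outside [1, 9]); the cube at (11.5, 5) (footprint 7×9.5) is included at this height (area 66.50 mm²); the cone at (9.5, 12.5) is not intersected at this z (z outside [2.5, 9]); Subtracting the remaining from the first: starting from the r=3.5 sphere (13.70 mm²), the 7×9.5 cube at (11.5, 5) misses the remaining region (no effect) — area = 13.70 mm². At z = 6.9: the r=3.5 sphere slices to a regular 24-gon of circumradius 0.831 (√(r²−h²) with h=3.4 from center) (area = (24/2)·0.831²·sin(360°/24) = 2.14 mm²); the cube at (14.5, 0) (footprint 24.5×7) is included at this height (area 171.50 mm²); the cube at (11.5, 5) is present — its section is the full 7×9.5 rectangle (area 66.50 mm²); the cone at (9.5, 12.5) contributes a regular 24-gon of circumradius 2.985 (interpolated between r1=4 and r2=2.5 at t=0.677) (area = (24/2)·2.985²·sin(360°/24) = 27.67 mm²); Subtracting the remaining from the first: starting from the r=3.5 sphere (2.14 mm²), the 24.5×7 cube at (14.5, 0) misses the remaining region (no effect); the 7×9.5 cube at (11.5, 5) misses the remaining region (no effect); the cone at (9.5, 12.5) misses the remaining region (no effect) — area = 2.14 mm². Checking containment: the cross-section at z = 6.9 is a subset of the cross-section at z = 0.7.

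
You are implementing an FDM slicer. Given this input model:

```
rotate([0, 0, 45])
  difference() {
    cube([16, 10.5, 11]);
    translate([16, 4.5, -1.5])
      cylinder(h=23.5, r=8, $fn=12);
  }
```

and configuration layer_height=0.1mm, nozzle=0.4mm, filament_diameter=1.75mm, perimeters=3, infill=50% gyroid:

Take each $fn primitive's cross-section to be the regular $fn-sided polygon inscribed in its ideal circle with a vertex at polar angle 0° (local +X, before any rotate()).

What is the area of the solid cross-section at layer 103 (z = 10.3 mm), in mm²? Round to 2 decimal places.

At z = 10.3 mm: the cube is present — its section is the full 16×10.5 rectangle (area 168.00 mm²); the cylinder at (16, 4.5): section is a regular 12-gon, circumradius r=8 (area = (12/2)·8.000²·sin(360°/12) = 192.00 mm²); Subtracting the remaining from the first: starting from the 16×10.5 cube (168.00 mm²), the r=8 cylinder at (16, 4.5) partially overlaps it — only the 74.91 mm² overlap (of its 192.00 mm²) is removed, clipping the outline — area = 93.09 mm²; (rotated 45° about Z; rotation is an isometry so areas/perimeters/island counts are preserved). Overall, the cross-section is a single solid region. Net area = 93.09 mm².

93.09 mm²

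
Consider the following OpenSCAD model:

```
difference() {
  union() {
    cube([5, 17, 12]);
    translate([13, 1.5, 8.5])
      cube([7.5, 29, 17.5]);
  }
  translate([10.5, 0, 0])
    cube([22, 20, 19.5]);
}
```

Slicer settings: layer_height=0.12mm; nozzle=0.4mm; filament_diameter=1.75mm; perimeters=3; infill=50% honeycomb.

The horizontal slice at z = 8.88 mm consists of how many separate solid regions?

2

At z = 8.88 mm: the cube is present — its section is the full 5×17 rectangle; the cube at (13, 1.5) (footprint 7.5×29) is included at this height; Taking the union: the 2 present regions are separate (no shared area or edge), so areas and boundary lengths simply add and each stays a separate island — 2 connected regions; the 22×20 cube at (10.5, 0) contributes its full rectangle; After the difference (first − rest): starting from the result so far, the 22×20 cube at (10.5, 0) partially overlaps it — only the 138.75 mm² overlap (of its 440.00 mm²) is removed, clipping the outline — 2 connected regions. The result has 2 disconnected regions.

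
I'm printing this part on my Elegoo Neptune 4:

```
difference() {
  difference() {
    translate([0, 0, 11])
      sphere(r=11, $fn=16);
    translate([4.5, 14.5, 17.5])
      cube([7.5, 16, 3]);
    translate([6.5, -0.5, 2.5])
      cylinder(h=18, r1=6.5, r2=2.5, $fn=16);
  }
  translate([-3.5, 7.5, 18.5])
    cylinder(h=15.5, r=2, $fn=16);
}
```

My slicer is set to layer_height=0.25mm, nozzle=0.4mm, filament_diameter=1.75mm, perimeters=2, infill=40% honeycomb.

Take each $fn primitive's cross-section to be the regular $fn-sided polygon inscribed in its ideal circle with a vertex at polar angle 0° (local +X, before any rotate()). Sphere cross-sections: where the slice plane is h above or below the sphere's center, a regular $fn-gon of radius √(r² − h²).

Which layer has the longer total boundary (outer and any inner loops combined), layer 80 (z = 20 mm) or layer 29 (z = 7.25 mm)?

layer 29 (z = 7.25 mm)

Layer 80 (z = 20): the r=11 sphere slices to a regular 16-gon of circumradius 6.325 (√(r²−h²) with h=9 from center) (perimeter = 2·16·6.325·sin(180°/16) = 39.48 mm); the cube at (4.5, 14.5) is present — its section is the full 7.5×16 rectangle (perimeter 47.00 mm); the cone at (6.5, -0.5) contributes a regular 16-gon of circumradius 2.611 (interpolated between r1=6.5 and r2=2.5 at t=0.972) (perimeter = 2·16·2.611·sin(180°/16) = 16.30 mm); Subtracting the remaining from the first: starting from the r=11 sphere, the 7.5×16 cube at (4.5, 14.5) misses the remaining region (no effect); the cone at (6.5, -0.5) partially overlaps it — only the 8.15 mm² overlap (of its 20.87 mm²) is removed, clipping the outline — boundary = 40.94 mm; the cylinder at (-3.5, 7.5): section is a regular 16-gon, circumradius r=2 (perimeter = 2·16·2.000·sin(180°/16) = 12.49 mm); Subtracting the remaining from the first: starting from the result so far, the r=2 cylinder at (-3.5, 7.5) misses the remaining region (no effect) — boundary = 40.94 mm. So its perimeter = 40.94 mm. Layer 29 (z = 7.25): the r=11 sphere slices to a regular 16-gon of circumradius 10.341 (√(r²−h²) with h=3.75 from center) (perimeter = 2·16·10.341·sin(180°/16) = 64.56 mm); the cube at (4.5, 14.5) does not reach this height (z outside [17.5, 20.5]); the cone at (6.5, -0.5) contributes a regular 16-gon of circumradius 5.444 (interpolated between r1=6.5 and r2=2.5 at t=0.264) (perimeter = 2·16·5.444·sin(180°/16) = 33.99 mm); Subtracting the remaining from the first: starting from the r=11 sphere, the cone at (6.5, -0.5) partially overlaps it — only the 78.93 mm² overlap (of its 90.75 mm²) is removed, clipping the outline — boundary = 77.00 mm; the cylinder at (-3.5, 7.5) does not reach this height (z outside [18.5, 34]); Taking the first minus the rest: none of the subtracted shapes is present at this height, so that combined region is unchanged — boundary = 77.00 mm. So its perimeter = 77.00 mm. Layer 29 is larger (77.00 vs 40.94 mm).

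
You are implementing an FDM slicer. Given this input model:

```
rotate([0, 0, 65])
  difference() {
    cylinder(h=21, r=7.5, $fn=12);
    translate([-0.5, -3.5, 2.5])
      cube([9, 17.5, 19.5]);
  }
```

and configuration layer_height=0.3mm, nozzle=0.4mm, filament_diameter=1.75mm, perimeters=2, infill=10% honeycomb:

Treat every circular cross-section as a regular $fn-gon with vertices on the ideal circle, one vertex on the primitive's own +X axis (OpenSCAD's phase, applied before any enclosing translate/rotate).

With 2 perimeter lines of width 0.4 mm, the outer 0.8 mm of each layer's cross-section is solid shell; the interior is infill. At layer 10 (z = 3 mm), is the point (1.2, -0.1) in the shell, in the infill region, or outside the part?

outside

At z = 3 mm: the r=7.5 cylinder gives a regular 12-gon of circumradius 7.5 (constant along its height); the cube at (-0.5, -3.5) (footprint 9×17.5) is included at this height; Subtracting the remaining from the first: starting from the r=7.5 cylinder, the 9×17.5 cube at (-0.5, -3.5) partially overlaps it — only the 72.26 mm² overlap (of its 157.50 mm²) is removed, clipping the outline — 1 connected region; (rotated 65° about Z; rotation is an isometry so areas/perimeters/island counts are preserved). Overall, the cross-section is a single solid region. Undo the 65° rotation: the query point maps to (0.417, -1.130) in the un-rotated model frame. The nearest boundary edge runs (-0.50, 7.37)→(-0.50, -3.50); distance from the point to it = 0.92 mm. The point is not inside any of the regions above, so it lies outside the cross-section (0.92 mm from the nearest boundary).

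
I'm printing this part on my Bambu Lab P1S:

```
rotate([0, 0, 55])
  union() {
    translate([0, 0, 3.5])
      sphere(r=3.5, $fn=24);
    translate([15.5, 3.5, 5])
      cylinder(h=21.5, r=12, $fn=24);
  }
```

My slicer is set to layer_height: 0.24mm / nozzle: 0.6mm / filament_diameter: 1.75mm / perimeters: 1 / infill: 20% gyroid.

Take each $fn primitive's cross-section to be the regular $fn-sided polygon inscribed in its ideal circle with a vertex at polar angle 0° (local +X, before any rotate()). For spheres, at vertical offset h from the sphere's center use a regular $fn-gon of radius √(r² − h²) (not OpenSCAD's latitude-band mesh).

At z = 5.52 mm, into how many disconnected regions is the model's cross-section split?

At z = 5.52 mm: the r=3.5 sphere slices to a regular 24-gon of circumradius 2.858 (√(r²−h²) with h=2.02 from center); the cylinder at (15.5, 3.5): section is a regular 24-gon, circumradius r=12; Merging all regions: the 2 present regions are separate (no shared area or edge), so areas and boundary lengths simply add and each stays a separate island — 2 connected regions; (whole slice rotated 55° about Z — lengths, areas and connectivity unchanged). The result has 2 disconnected regions.

2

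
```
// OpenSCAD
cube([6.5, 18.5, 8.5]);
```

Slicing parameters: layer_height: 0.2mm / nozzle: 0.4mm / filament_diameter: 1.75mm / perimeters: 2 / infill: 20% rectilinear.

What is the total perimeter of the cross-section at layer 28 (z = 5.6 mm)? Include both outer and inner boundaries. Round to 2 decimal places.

At z = 5.6 mm: the cube (footprint 6.5×18.5) is included at this height (perimeter 50.00 mm). Overall, the cross-section is a single solid region. Total boundary length (outer) = 50.00 mm.

50.00 mm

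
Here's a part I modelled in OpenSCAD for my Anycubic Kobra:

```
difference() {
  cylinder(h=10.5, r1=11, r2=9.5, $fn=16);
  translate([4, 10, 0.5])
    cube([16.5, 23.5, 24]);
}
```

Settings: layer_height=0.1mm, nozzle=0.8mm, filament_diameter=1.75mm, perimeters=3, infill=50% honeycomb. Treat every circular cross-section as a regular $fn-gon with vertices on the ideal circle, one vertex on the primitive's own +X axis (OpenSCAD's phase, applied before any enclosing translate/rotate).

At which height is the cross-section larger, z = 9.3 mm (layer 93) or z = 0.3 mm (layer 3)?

layer 3 (z = 0.3 mm)

Layer 93 (z = 9.3): the cone (r1=11→r2=9.5) has section circumradius 9.671 here — a regular 16-gon (area = (16/2)·9.671²·sin(360°/16) = 286.36 mm²); the 16.5×23.5 cube at (4, 10) contributes its full rectangle (area 387.75 mm²); After the difference (first − rest): starting from the cone (286.36 mm²), the 16.5×23.5 cube at (4, 10) misses the remaining region (no effect) — area = 286.36 mm². So its area = 286.36 mm². Layer 3 (z = 0.3): the cone (r1=11→r2=9.5) has section circumradius 10.957 here — a regular 16-gon (area = (16/2)·10.957²·sin(360°/16) = 367.56 mm²); the cube at (4, 10) does not reach this height (z outside [0.5, 24.5]); Taking the first minus the rest: none of the subtracted shapes is present at this height, so the cone is unchanged — area = 367.56 mm². So its area = 367.56 mm². Layer 3 is larger (367.56 vs 286.36 mm²).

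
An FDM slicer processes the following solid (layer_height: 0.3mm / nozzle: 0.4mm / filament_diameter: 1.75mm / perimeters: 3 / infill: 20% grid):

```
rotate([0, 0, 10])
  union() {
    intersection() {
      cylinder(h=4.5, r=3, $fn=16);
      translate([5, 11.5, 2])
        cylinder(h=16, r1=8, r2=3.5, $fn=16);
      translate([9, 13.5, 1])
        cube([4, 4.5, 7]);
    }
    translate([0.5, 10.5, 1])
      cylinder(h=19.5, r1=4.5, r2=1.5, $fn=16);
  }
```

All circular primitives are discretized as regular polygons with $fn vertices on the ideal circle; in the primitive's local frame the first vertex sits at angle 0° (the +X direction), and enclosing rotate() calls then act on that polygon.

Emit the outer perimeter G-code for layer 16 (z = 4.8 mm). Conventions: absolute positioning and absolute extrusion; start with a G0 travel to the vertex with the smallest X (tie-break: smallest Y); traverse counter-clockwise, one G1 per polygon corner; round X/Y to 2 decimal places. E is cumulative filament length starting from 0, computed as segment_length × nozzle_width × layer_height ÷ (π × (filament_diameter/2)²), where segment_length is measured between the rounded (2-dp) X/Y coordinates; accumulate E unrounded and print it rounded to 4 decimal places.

At z = 4.8 mm: the cylinder does not reach this height (z outside [0, 4.5]); the cone at (5, 11.5): at t=0.175 of its height the radius interpolates to r₁+(r₂−r₁)t = 7.213, giving a regular 16-gon of that circumradius; the 4×4.5 cube at (9, 13.5) contributes its full rectangle; Taking the intersection: at least one operand is absent at this height, so nothing remains; the cone at (0.5, 10.5): at t=0.195 of its height the radius interpolates to r₁+(r₂−r₁)t = 3.915, giving a regular 16-gon of that circumradius; Taking the union: only the cone at (0.5, 10.5) is present, so the union is just that shape — 1 connected region; (rotated 10° about Z; rotation is an isometry so areas/perimeters/island counts are preserved). The outline is a single polygon with 16 vertices. Extrusion per mm of travel: 0.4 × 0.3 / (π × 0.875²) = 0.049890. Accumulating E over each segment gives final E = 1.2192.

G0 X-5.19 Y9.75 Z4.80
G1 X-4.63 Y8.32 E0.0766
G1 X-3.58 Y7.22 E0.1525
G1 X-2.18 Y6.60 E0.2289
G1 X-0.65 Y6.57 E0.3052
G1 X0.77 Y7.13 E0.3814
G1 X1.88 Y8.18 E0.4576
G1 X2.49 Y9.58 E0.5338
G1 X2.52 Y11.11 E0.6101
G1 X1.97 Y12.53 E0.6861
G1 X0.91 Y13.63 E0.7623
G1 X-0.48 Y14.25 E0.8383
G1 X-2.01 Y14.28 E0.9146
G1 X-3.43 Y13.73 E0.9906
G1 X-4.54 Y12.67 E1.0672
G1 X-5.15 Y11.27 E1.1433
G1 X-5.19 Y9.75 E1.2192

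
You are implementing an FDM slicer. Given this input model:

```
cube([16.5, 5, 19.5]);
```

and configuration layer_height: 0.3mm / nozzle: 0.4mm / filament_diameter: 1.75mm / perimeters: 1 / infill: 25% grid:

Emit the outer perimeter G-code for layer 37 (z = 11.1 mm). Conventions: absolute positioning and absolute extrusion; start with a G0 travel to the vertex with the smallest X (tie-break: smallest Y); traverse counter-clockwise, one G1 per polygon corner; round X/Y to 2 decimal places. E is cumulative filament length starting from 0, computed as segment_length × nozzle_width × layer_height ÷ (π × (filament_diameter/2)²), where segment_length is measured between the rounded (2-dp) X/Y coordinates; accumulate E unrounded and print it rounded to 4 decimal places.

At z = 11.1 mm: the 16.5×5 cube contributes its full rectangle. The outline is a single polygon with 4 vertices. Extrusion per mm of travel: 0.4 × 0.3 / (π × 0.875²) = 0.049890. Accumulating E over each segment gives final E = 2.1453.

G0 X0.00 Y0.00 Z11.10
G1 X16.50 Y0.00 E0.8232
G1 X16.50 Y5.00 E1.0726
G1 X0.00 Y5.00 E1.8958
G1 X0.00 Y0.00 E2.1453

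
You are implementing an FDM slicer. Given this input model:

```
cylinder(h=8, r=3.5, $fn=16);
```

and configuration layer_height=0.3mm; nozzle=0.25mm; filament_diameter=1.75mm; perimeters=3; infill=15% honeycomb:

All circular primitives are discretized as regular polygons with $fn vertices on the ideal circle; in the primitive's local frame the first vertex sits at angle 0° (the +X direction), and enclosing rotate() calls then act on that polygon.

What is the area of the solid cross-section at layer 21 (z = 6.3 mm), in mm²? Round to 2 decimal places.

At z = 6.3 mm: the r=3.5 cylinder gives a regular 16-gon of circumradius 3.5 (constant along its height) (area = (16/2)·3.500²·sin(360°/16) = 37.50 mm²). Overall, the cross-section is a single solid region. Net area = 37.50 mm².

37.50 mm²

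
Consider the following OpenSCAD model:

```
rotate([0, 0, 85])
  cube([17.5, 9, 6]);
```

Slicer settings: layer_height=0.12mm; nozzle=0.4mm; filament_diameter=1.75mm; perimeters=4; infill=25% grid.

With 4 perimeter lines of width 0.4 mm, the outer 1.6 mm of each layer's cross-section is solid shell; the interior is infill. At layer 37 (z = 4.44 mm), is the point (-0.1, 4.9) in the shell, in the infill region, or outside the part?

shell

At z = 4.44 mm: the 17.5×9 cube contributes its full rectangle; (rotated 85° about Z; rotation is an isometry so areas/perimeters/island counts are preserved). Overall, the cross-section is a single solid region. Undo the 85° rotation: the query point maps to (4.873, 0.527) in the un-rotated model frame. The nearest boundary edge runs (0.00, 0.00)→(17.50, 0.00); distance from the point to it = 0.53 mm. The point is inside the cross-section, 0.53 mm from the nearest boundary — within the 1.6 mm shell band (4 × 0.4).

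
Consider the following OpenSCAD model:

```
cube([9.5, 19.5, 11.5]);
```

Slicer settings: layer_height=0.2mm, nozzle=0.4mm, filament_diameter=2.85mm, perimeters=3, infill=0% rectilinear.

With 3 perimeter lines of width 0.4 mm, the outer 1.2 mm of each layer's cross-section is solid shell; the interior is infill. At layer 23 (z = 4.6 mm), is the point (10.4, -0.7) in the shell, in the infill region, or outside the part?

At z = 4.6 mm: the cube (footprint 9.5×19.5) is included at this height. Overall, the cross-section is a single solid region. The nearest boundary edge runs (0.00, 0.00)→(9.50, 0.00); distance from the point to it = 1.14 mm. The point is not inside any of the regions above, so it lies outside the cross-section (1.14 mm from the nearest boundary).

outside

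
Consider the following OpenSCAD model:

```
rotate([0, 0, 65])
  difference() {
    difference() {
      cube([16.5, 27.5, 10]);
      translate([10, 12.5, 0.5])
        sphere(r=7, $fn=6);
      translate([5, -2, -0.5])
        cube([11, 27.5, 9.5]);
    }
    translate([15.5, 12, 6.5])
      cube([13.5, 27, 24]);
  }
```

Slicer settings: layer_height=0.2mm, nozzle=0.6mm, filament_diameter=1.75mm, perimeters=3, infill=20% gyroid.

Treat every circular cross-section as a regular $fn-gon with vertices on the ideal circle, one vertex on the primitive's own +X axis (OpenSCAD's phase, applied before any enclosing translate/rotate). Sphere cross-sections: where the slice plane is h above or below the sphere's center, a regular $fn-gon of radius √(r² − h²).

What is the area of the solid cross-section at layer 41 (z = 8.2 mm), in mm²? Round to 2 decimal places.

164.50 mm²

At z = 8.2 mm: the cube is present — its section is the full 16.5×27.5 rectangle (area 453.75 mm²); the sphere at (10, 12.5) does not reach this height (|z−center|=7.700 > r=7); the 11×27.5 cube at (5, -2) contributes its full rectangle (area 302.50 mm²); After the difference (first − rest): starting from the 16.5×27.5 cube (453.75 mm²), the 11×27.5 cube at (5, -2) partially overlaps it — only the 280.50 mm² overlap (of its 302.50 mm²) is removed, clipping the outline — area = 173.25 mm²; the 13.5×27 cube at (15.5, 12) contributes its full rectangle (area 364.50 mm²); Taking the first minus the rest: starting from the result so far (173.25 mm²), the 13.5×27 cube at (15.5, 12) partially overlaps it — only the 8.75 mm² overlap (of its 364.50 mm²) is removed, clipping the outline — area = 164.50 mm²; (whole slice rotated 65° about Z — lengths, areas and connectivity unchanged). Overall, the cross-section has 2 separate islands. Net area = 164.50 mm².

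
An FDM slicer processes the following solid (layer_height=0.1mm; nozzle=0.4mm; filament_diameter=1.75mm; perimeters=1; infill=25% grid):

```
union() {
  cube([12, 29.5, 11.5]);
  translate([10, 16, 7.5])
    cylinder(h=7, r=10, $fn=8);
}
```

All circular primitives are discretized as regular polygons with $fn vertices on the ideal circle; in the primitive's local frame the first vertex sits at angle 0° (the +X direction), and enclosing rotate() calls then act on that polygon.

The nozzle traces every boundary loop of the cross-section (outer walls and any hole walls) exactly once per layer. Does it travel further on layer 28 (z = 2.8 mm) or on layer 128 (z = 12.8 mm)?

layer 28 (z = 2.8 mm)

Layer 28 (z = 2.8): the 12×29.5 cube contributes its full rectangle (perimeter 83.00 mm); the cylinder at (10, 16) is not intersected at this z (z outside [7.5, 14.5]); Combining (union): only the 12×29.5 cube is present, so the union is just that shape — boundary = 83.00 mm. So its perimeter = 83.00 mm. Layer 128 (z = 12.8): the cube is absent (z outside [0, 11.5]); the cylinder at (10, 16): section is a regular 8-gon, circumradius r=10 (perimeter = 2·8·10.000·sin(180°/8) = 61.23 mm); Combining (union): only the r=10 cylinder at (10, 16) is present, so the union is just that shape — boundary = 61.23 mm. So its perimeter = 61.23 mm. Layer 28 is larger (83.00 vs 61.23 mm).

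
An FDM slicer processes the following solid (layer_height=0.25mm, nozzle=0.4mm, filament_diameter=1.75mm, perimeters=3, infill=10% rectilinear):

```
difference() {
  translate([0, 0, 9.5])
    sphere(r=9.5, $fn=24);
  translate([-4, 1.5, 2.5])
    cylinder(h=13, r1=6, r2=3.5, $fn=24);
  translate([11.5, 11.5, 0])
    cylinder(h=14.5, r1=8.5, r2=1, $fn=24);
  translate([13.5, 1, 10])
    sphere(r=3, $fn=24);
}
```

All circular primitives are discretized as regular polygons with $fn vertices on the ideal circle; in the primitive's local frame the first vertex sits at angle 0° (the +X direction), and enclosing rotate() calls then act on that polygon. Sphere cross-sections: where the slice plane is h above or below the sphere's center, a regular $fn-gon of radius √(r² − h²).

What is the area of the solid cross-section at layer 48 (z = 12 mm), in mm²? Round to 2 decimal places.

At z = 12 mm: the r=9.5 sphere slices to a regular 24-gon of circumradius 9.165 (√(r²−h²) with h=2.5 from center) (area = (24/2)·9.165²·sin(360°/24) = 260.89 mm²); the cone at (-4, 1.5) contributes a regular 24-gon of circumradius 4.173 (interpolated between r1=6 and r2=3.5 at t=0.731) (area = (24/2)·4.173²·sin(360°/24) = 54.09 mm²); the cone at (11.5, 11.5): at t=0.828 of its height the radius interpolates to r₁+(r₂−r₁)t = 2.293, giving a regular 24-gon of that circumradius (area = (24/2)·2.293²·sin(360°/24) = 16.33 mm²); the r=3 sphere at (13.5, 1) slices to a regular 24-gon of circumradius 2.236 (√(r²−h²) with h=2 from center) (area = (24/2)·2.236²·sin(360°/24) = 15.53 mm²); Taking the first minus the rest: starting from the r=9.5 sphere (260.89 mm²), the cone at (-4, 1.5) lies wholly inside it (removes its full 54.09 mm² and its 26.15 mm outline becomes a hole wall); the cone at (11.5, 11.5) misses the remaining region (no effect); the r=3 sphere at (13.5, 1) misses the remaining region (no effect) — area = 206.80 mm². Overall, the cross-section is one region with 1 hole. Net area = 206.80 mm².

206.80 mm²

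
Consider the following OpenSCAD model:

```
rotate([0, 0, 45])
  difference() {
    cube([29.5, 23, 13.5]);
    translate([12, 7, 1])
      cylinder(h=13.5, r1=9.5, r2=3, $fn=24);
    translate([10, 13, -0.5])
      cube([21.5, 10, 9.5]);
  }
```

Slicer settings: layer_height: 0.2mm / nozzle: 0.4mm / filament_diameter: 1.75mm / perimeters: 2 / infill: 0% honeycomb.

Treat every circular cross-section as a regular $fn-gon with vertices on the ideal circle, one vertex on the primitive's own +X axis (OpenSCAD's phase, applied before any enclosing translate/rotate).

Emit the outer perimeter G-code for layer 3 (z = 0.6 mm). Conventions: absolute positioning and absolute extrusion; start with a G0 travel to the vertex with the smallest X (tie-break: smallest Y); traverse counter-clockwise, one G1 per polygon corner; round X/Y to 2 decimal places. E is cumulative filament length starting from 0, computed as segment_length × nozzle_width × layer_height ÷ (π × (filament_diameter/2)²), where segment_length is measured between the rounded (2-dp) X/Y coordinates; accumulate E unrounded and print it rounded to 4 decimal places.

G0 X-16.26 Y16.26 Z0.60
G1 X0.00 Y0.00 E0.7648
G1 X20.86 Y20.86 E1.7460
G1 X11.67 Y30.05 E2.1783
G1 X-2.12 Y16.26 E2.8269
G1 X-9.19 Y23.33 E3.1595
G1 X-16.26 Y16.26 E3.4920

At z = 0.6 mm: the cube (footprint 29.5×23) is included at this height; the cone at (12, 7) is not intersected at this z (z outside [1, 14.5]); the cube at (10, 13) is present — its section is the full 21.5×10 rectangle; After the difference (first − rest): starting from the 29.5×23 cube, the 21.5×10 cube at (10, 13) partially overlaps it — only the 195.00 mm² overlap (of its 215.00 mm²) is removed, clipping the outline — 1 connected region; (whole slice rotated 45° about Z — lengths, areas and connectivity unchanged). The outline is a single polygon with 6 vertices. Extrusion per mm of travel: 0.4 × 0.2 / (π × 0.875²) = 0.033260. Accumulating E over each segment gives final E = 3.4920.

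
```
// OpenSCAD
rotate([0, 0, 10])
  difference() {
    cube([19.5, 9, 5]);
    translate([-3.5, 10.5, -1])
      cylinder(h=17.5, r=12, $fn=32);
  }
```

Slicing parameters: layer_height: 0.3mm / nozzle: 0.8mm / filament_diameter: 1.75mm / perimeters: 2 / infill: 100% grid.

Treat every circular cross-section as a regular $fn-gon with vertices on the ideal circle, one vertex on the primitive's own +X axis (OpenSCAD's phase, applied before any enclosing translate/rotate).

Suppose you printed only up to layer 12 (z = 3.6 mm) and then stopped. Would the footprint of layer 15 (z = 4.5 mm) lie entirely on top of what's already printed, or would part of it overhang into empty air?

entirely on top

Compare the two slices. At z = 3.6: the cube (footprint 19.5×9) is included at this height (area 175.50 mm²); the r=12 cylinder at (-3.5, 10.5) gives a regular 32-gon of circumradius 12 (constant along its height) (area = (32/2)·12.000²·sin(360°/32) = 449.49 mm²); Taking the first minus the rest: starting from the 19.5×9 cube (175.50 mm²), the r=12 cylinder at (-3.5, 10.5) partially overlaps it — only the 57.33 mm² overlap (of its 449.49 mm²) is removed, clipping the outline — area = 118.17 mm²; (rotated 10° about Z; rotation is an isometry so areas/perimeters/island counts are preserved). At z = 4.5: the 19.5×9 cube contributes its full rectangle (area 175.50 mm²); the r=12 cylinder at (-3.5, 10.5) contributes a regular 32-gon of circumradius 12 (area = (32/2)·12.000²·sin(360°/32) = 449.49 mm²); Subtracting the remaining from the first: starting from the 19.5×9 cube (175.50 mm²), the r=12 cylinder at (-3.5, 10.5) partially overlaps it — only the 57.33 mm² overlap (of its 449.49 mm²) is removed, clipping the outline — area = 118.17 mm²; (whole slice rotated 10° about Z — lengths, areas and connectivity unchanged). Checking containment: the cross-section at z = 4.5 is a subset of the cross-section at z = 3.6.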